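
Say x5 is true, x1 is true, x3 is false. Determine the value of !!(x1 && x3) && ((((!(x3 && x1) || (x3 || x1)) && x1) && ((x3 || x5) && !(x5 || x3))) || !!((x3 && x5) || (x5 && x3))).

false

x1 && x3 = true && false = false
!(x1 && x3) = !false = true
!!(x1 && x3) = !true = false
x3 && x1 = false && true = false
!(x3 && x1) = !false = true
x3 || x1 = false || true = true
!(x3 && x1) || (x3 || x1) = true || true = true
(!(x3 && x1) || (x3 || x1)) && x1 = true && true = true
x3 || x5 = false || true = true
x5 || x3 = true || false = true
!(x5 || x3) = !true = false
(x3 || x5) && !(x5 || x3) = true && false = false
((!(x3 && x1) || (x3 || x1)) && x1) && ((x3 || x5) && !(x5 || x3)) = true && false = false
x3 && x5 = false && true = false
x5 && x3 = true && false = false
(x3 && x5) || (x5 && x3) = false || false = false
!((x3 && x5) || (x5 && x3)) = !false = true
!!((x3 && x5) || (x5 && x3)) = !true = false
(((!(x3 && x1) || (x3 || x1)) && x1) && ((x3 || x5) && !(x5 || x3))) || !!((x3 && x5) || (x5 && x3)) = false || false = false
!!(x1 && x3) && ((((!(x3 && x1) || (x3 || x1)) && x1) && ((x3 || x5) && !(x5 || x3))) || !!((x3 && x5) || (x5 && x3))) = false && false = false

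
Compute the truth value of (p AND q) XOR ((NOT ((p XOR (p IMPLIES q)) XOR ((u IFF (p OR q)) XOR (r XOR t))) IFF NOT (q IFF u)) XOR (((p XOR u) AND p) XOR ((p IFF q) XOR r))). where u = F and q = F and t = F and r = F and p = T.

p AND q = T AND F = F
p IMPLIES q = T IMPLIES F = F
p XOR (p IMPLIES q) = T XOR F = T
p OR q = T OR F = T
u IFF (p OR q) = F IFF T = F
r XOR t = F XOR F = F
(u IFF (p OR q)) XOR (r XOR t) = F XOR F = F
(p XOR (p IMPLIES q)) XOR ((u IFF (p OR q)) XOR (r XOR t)) = T XOR F = T
NOT ((p XOR (p IMPLIES q)) XOR ((u IFF (p OR q)) XOR (r XOR t))) = NOT T = F
q IFF u = F IFF F = T
NOT (q IFF u) = NOT T = F
NOT ((p XOR (p IMPLIES q)) XOR ((u IFF (p OR q)) XOR (r XOR t))) IFF NOT (q IFF u) = F IFF F = T
p XOR u = T XOR F = T
(p XOR u) AND p = T AND T = T
p IFF q = T IFF F = F
(p IFF q) XOR r = F XOR F = F
((p XOR u) AND p) XOR ((p IFF q) XOR r) = T XOR F = T
(NOT ((p XOR (p IMPLIES q)) XOR ((u IFF (p OR q)) XOR (r XOR t))) IFF NOT (q IFF u)) XOR (((p XOR u) AND p) XOR ((p IFF q) XOR r)) = T XOR T = F
(p AND q) XOR ((NOT ((p XOR (p IMPLIES q)) XOR ((u IFF (p OR q)) XOR (r XOR t))) IFF NOT (q IFF u)) XOR (((p XOR u) AND p) XOR ((p IFF q) XOR r))) = F XOR F = F

F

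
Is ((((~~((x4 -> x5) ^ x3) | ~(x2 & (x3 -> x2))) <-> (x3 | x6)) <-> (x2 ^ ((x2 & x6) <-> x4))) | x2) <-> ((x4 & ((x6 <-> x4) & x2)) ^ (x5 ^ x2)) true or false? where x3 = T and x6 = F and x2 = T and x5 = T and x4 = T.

F

Substituting x3=T, x6=F, x2=T, x5=T, x4=T:
x4 -> x5 = T -> T = T
(x4 -> x5) ^ x3 = T ^ T = F
~((x4 -> x5) ^ x3) = ~F = T
~~((x4 -> x5) ^ x3) = ~T = F
x3 -> x2 = T -> T = T
x2 & (x3 -> x2) = T & T = T
~(x2 & (x3 -> x2)) = ~T = F
~~((x4 -> x5) ^ x3) | ~(x2 & (x3 -> x2)) = F | F = F
x3 | x6 = T | F = T
(~~((x4 -> x5) ^ x3) | ~(x2 & (x3 -> x2))) <-> (x3 | x6) = F <-> T = F
x2 & x6 = T & F = F
(x2 & x6) <-> x4 = F <-> T = F
x2 ^ ((x2 & x6) <-> x4) = T ^ F = T
((~~((x4 -> x5) ^ x3) | ~(x2 & (x3 -> x2))) <-> (x3 | x6)) <-> (x2 ^ ((x2 & x6) <-> x4)) = F <-> T = F
(((~~((x4 -> x5) ^ x3) | ~(x2 & (x3 -> x2))) <-> (x3 | x6)) <-> (x2 ^ ((x2 & x6) <-> x4))) | x2 = F | T = T
x6 <-> x4 = F <-> T = F
(x6 <-> x4) & x2 = F & T = F
x4 & ((x6 <-> x4) & x2) = T & F = F
x5 ^ x2 = T ^ T = F
(x4 & ((x6 <-> x4) & x2)) ^ (x5 ^ x2) = F ^ F = F
((((~~((x4 -> x5) ^ x3) | ~(x2 & (x3 -> x2))) <-> (x3 | x6)) <-> (x2 ^ ((x2 & x6) <-> x4))) | x2) <-> ((x4 & ((x6 <-> x4) & x2)) ^ (x5 ^ x2)) = T <-> F = F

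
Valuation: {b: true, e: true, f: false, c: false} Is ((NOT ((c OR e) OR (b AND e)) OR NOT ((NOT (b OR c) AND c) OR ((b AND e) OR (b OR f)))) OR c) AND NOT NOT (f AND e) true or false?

false

c OR e = false OR true = true
b AND e = true AND true = true
(c OR e) OR (b AND e) = true OR true = true
NOT ((c OR e) OR (b AND e)) = NOT true = false
b OR c = true OR false = true
NOT (b OR c) = NOT true = false
NOT (b OR c) AND c = false AND false = false
b AND e = true AND true = true
b OR f = true OR false = true
(b AND e) OR (b OR f) = true OR true = true
(NOT (b OR c) AND c) OR ((b AND e) OR (b OR f)) = false OR true = true
NOT ((NOT (b OR c) AND c) OR ((b AND e) OR (b OR f))) = NOT true = false
NOT ((c OR e) OR (b AND e)) OR NOT ((NOT (b OR c) AND c) OR ((b AND e) OR (b OR f))) = false OR false = false
(NOT ((c OR e) OR (b AND e)) OR NOT ((NOT (b OR c) AND c) OR ((b AND e) OR (b OR f)))) OR c = false OR false = false
f AND e = false AND true = false
NOT (f AND e) = NOT false = true
NOT NOT (f AND e) = NOT true = false
((NOT ((c OR e) OR (b AND e)) OR NOT ((NOT (b OR c) AND c) OR ((b AND e) OR (b OR f)))) OR c) AND NOT NOT (f AND e) = false AND false = false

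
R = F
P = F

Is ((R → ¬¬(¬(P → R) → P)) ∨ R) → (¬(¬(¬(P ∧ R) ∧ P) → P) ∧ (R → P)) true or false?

T

P → R = F → F = T
¬(P → R) = ¬T = F
¬(P → R) → P = F → F = T
¬(¬(P → R) → P) = ¬T = F
¬¬(¬(P → R) → P) = ¬F = T
R → ¬¬(¬(P → R) → P) = F → T = T
(R → ¬¬(¬(P → R) → P)) ∨ R = T ∨ F = T
P ∧ R = F ∧ F = F
¬(P ∧ R) = ¬F = T
¬(P ∧ R) ∧ P = T ∧ F = F
¬(¬(P ∧ R) ∧ P) = ¬F = T
¬(¬(P ∧ R) ∧ P) → P = T → F = F
¬(¬(¬(P ∧ R) ∧ P) → P) = ¬F = T
R → P = F → F = T
¬(¬(¬(P ∧ R) ∧ P) → P) ∧ (R → P) = T ∧ T = T
((R → ¬¬(¬(P → R) → P)) ∨ R) → (¬(¬(¬(P ∧ R) ∧ P) → P) ∧ (R → P)) = T → T = T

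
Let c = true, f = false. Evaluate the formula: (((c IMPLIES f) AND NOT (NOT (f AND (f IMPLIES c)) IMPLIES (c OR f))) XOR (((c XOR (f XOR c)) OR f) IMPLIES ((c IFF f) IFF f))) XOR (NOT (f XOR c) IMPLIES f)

c IMPLIES f = true IMPLIES false = false
f IMPLIES c = false IMPLIES true = true
f AND (f IMPLIES c) = false AND true = false
NOT (f AND (f IMPLIES c)) = NOT false = true
c OR f = true OR false = true
NOT (f AND (f IMPLIES c)) IMPLIES (c OR f) = true IMPLIES true = true
NOT (NOT (f AND (f IMPLIES c)) IMPLIES (c OR f)) = NOT true = false
(c IMPLIES f) AND NOT (NOT (f AND (f IMPLIES c)) IMPLIES (c OR f)) = false AND false = false
f XOR c = false XOR true = true
c XOR (f XOR c) = true XOR true = false
(c XOR (f XOR c)) OR f = false OR false = false
c IFF f = true IFF false = false
(c IFF f) IFF f = false IFF false = true
((c XOR (f XOR c)) OR f) IMPLIES ((c IFF f) IFF f) = false IMPLIES true = true
((c IMPLIES f) AND NOT (NOT (f AND (f IMPLIES c)) IMPLIES (c OR f))) XOR (((c XOR (f XOR c)) OR f) IMPLIES ((c IFF f) IFF f)) = false XOR true = true
f XOR c = false XOR true = true
NOT (f XOR c) = NOT true = false
NOT (f XOR c) IMPLIES f = false IMPLIES false = true
(((c IMPLIES f) AND NOT (NOT (f AND (f IMPLIES c)) IMPLIES (c OR f))) XOR (((c XOR (f XOR c)) OR f) IMPLIES ((c IFF f) IFF f))) XOR (NOT (f XOR c) IMPLIES f) = true XOR true = false

false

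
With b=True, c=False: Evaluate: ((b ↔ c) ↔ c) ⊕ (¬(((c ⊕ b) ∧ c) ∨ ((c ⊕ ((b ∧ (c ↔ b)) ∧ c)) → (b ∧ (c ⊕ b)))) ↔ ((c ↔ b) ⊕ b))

b ↔ c = True ↔ False = False
(b ↔ c) ↔ c = False ↔ False = True
c ⊕ b = False ⊕ True = True
(c ⊕ b) ∧ c = True ∧ False = False
c ↔ b = False ↔ True = False
b ∧ (c ↔ b) = True ∧ False = False
(b ∧ (c ↔ b)) ∧ c = False ∧ False = False
c ⊕ ((b ∧ (c ↔ b)) ∧ c) = False ⊕ False = False
c ⊕ b = False ⊕ True = True
b ∧ (c ⊕ b) = True ∧ True = True
(c ⊕ ((b ∧ (c ↔ b)) ∧ c)) → (b ∧ (c ⊕ b)) = False → True = True
((c ⊕ b) ∧ c) ∨ ((c ⊕ ((b ∧ (c ↔ b)) ∧ c)) → (b ∧ (c ⊕ b))) = False ∨ True = True
¬(((c ⊕ b) ∧ c) ∨ ((c ⊕ ((b ∧ (c ↔ b)) ∧ c)) → (b ∧ (c ⊕ b)))) = ¬True = False
c ↔ b = False ↔ True = False
(c ↔ b) ⊕ b = False ⊕ True = True
¬(((c ⊕ b) ∧ c) ∨ ((c ⊕ ((b ∧ (c ↔ b)) ∧ c)) → (b ∧ (c ⊕ b)))) ↔ ((c ↔ b) ⊕ b) = False ↔ True = False
((b ↔ c) ↔ c) ⊕ (¬(((c ⊕ b) ∧ c) ∨ ((c ⊕ ((b ∧ (c ↔ b)) ∧ c)) → (b ∧ (c ⊕ b)))) ↔ ((c ↔ b) ⊕ b)) = True ⊕ False = True

True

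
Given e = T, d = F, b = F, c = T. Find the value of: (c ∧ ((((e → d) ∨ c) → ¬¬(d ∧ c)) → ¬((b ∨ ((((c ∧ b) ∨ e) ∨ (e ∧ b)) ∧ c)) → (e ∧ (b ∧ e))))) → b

F

e → d = T → F = F
(e → d) ∨ c = F ∨ T = T
d ∧ c = F ∧ T = F
¬(d ∧ c) = ¬F = T
¬¬(d ∧ c) = ¬T = F
((e → d) ∨ c) → ¬¬(d ∧ c) = T → F = F
c ∧ b = T ∧ F = F
(c ∧ b) ∨ e = F ∨ T = T
e ∧ b = T ∧ F = F
((c ∧ b) ∨ e) ∨ (e ∧ b) = T ∨ F = T
(((c ∧ b) ∨ e) ∨ (e ∧ b)) ∧ c = T ∧ T = T
b ∨ ((((c ∧ b) ∨ e) ∨ (e ∧ b)) ∧ c) = F ∨ T = T
b ∧ e = F ∧ T = F
e ∧ (b ∧ e) = T ∧ F = F
(b ∨ ((((c ∧ b) ∨ e) ∨ (e ∧ b)) ∧ c)) → (e ∧ (b ∧ e)) = T → F = F
¬((b ∨ ((((c ∧ b) ∨ e) ∨ (e ∧ b)) ∧ c)) → (e ∧ (b ∧ e))) = ¬F = T
(((e → d) ∨ c) → ¬¬(d ∧ c)) → ¬((b ∨ ((((c ∧ b) ∨ e) ∨ (e ∧ b)) ∧ c)) → (e ∧ (b ∧ e))) = F → T = T
c ∧ ((((e → d) ∨ c) → ¬¬(d ∧ c)) → ¬((b ∨ ((((c ∧ b) ∨ e) ∨ (e ∧ b)) ∧ c)) → (e ∧ (b ∧ e)))) = T ∧ T = T
(c ∧ ((((e → d) ∨ c) → ¬¬(d ∧ c)) → ¬((b ∨ ((((c ∧ b) ∨ e) ∨ (e ∧ b)) ∧ c)) → (e ∧ (b ∧ e))))) → b = T → F = F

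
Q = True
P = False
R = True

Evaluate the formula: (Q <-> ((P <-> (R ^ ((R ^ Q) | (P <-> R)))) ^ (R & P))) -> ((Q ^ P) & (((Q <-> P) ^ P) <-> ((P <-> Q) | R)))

R ^ Q = True ^ True = False
P <-> R = False <-> True = False
(R ^ Q) | (P <-> R) = False | False = False
R ^ ((R ^ Q) | (P <-> R)) = True ^ False = True
P <-> (R ^ ((R ^ Q) | (P <-> R))) = False <-> True = False
R & P = True & False = False
(P <-> (R ^ ((R ^ Q) | (P <-> R)))) ^ (R & P) = False ^ False = False
Q <-> ((P <-> (R ^ ((R ^ Q) | (P <-> R)))) ^ (R & P)) = True <-> False = False
Q ^ P = True ^ False = True
Q <-> P = True <-> False = False
(Q <-> P) ^ P = False ^ False = False
P <-> Q = False <-> True = False
(P <-> Q) | R = False | True = True
((Q <-> P) ^ P) <-> ((P <-> Q) | R) = False <-> True = False
(Q ^ P) & (((Q <-> P) ^ P) <-> ((P <-> Q) | R)) = True & False = False
(Q <-> ((P <-> (R ^ ((R ^ Q) | (P <-> R)))) ^ (R & P))) -> ((Q ^ P) & (((Q <-> P) ^ P) <-> ((P <-> Q) | R))) = False -> False = True

True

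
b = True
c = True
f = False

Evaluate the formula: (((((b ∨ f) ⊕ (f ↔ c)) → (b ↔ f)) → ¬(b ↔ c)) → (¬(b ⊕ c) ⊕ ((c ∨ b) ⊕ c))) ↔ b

b ∨ f = True ∨ False = True
f ↔ c = False ↔ True = False
(b ∨ f) ⊕ (f ↔ c) = True ⊕ False = True
b ↔ f = True ↔ False = False
((b ∨ f) ⊕ (f ↔ c)) → (b ↔ f) = True → False = False
b ↔ c = True ↔ True = True
¬(b ↔ c) = ¬True = False
(((b ∨ f) ⊕ (f ↔ c)) → (b ↔ f)) → ¬(b ↔ c) = False → False = True
b ⊕ c = True ⊕ True = False
¬(b ⊕ c) = ¬False = True
c ∨ b = True ∨ True = True
(c ∨ b) ⊕ c = True ⊕ True = False
¬(b ⊕ c) ⊕ ((c ∨ b) ⊕ c) = True ⊕ False = True
((((b ∨ f) ⊕ (f ↔ c)) → (b ↔ f)) → ¬(b ↔ c)) → (¬(b ⊕ c) ⊕ ((c ∨ b) ⊕ c)) = True → True = True
(((((b ∨ f) ⊕ (f ↔ c)) → (b ↔ f)) → ¬(b ↔ c)) → (¬(b ⊕ c) ⊕ ((c ∨ b) ⊕ c))) ↔ b = True ↔ True = True

True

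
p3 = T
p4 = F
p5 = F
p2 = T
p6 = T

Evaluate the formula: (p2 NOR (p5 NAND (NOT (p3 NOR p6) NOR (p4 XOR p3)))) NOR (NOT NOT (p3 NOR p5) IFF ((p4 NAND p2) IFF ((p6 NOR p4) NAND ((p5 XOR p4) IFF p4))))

Substituting p3=T, p4=F, p5=F, p2=T, p6=T:
p3 NOR p6 = T NOR T = F
NOT (p3 NOR p6) = NOT F = T
p4 XOR p3 = F XOR T = T
NOT (p3 NOR p6) NOR (p4 XOR p3) = T NOR T = F
p5 NAND (NOT (p3 NOR p6) NOR (p4 XOR p3)) = F NAND F = T
p2 NOR (p5 NAND (NOT (p3 NOR p6) NOR (p4 XOR p3))) = T NOR T = F
p3 NOR p5 = T NOR F = F
NOT (p3 NOR p5) = NOT F = T
NOT NOT (p3 NOR p5) = NOT T = F
p4 NAND p2 = F NAND T = T
p6 NOR p4 = T NOR F = F
p5 XOR p4 = F XOR F = F
(p5 XOR p4) IFF p4 = F IFF F = T
(p6 NOR p4) NAND ((p5 XOR p4) IFF p4) = F NAND T = T
(p4 NAND p2) IFF ((p6 NOR p4) NAND ((p5 XOR p4) IFF p4)) = T IFF T = T
NOT NOT (p3 NOR p5) IFF ((p4 NAND p2) IFF ((p6 NOR p4) NAND ((p5 XOR p4) IFF p4))) = F IFF T = F
(p2 NOR (p5 NAND (NOT (p3 NOR p6) NOR (p4 XOR p3)))) NOR (NOT NOT (p3 NOR p5) IFF ((p4 NAND p2) IFF ((p6 NOR p4) NAND ((p5 XOR p4) IFF p4)))) = F NOR F = T

T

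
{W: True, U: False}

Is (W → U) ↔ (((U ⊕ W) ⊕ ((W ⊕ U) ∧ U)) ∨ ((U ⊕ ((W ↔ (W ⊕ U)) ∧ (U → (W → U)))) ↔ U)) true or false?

W → U = True → False = False
U ⊕ W = False ⊕ True = True
W ⊕ U = True ⊕ False = True
(W ⊕ U) ∧ U = True ∧ False = False
(U ⊕ W) ⊕ ((W ⊕ U) ∧ U) = True ⊕ False = True
W ⊕ U = True ⊕ False = True
W ↔ (W ⊕ U) = True ↔ True = True
W → U = True → False = False
U → (W → U) = False → False = True
(W ↔ (W ⊕ U)) ∧ (U → (W → U)) = True ∧ True = True
U ⊕ ((W ↔ (W ⊕ U)) ∧ (U → (W → U))) = False ⊕ True = True
(U ⊕ ((W ↔ (W ⊕ U)) ∧ (U → (W → U)))) ↔ U = True ↔ False = False
((U ⊕ W) ⊕ ((W ⊕ U) ∧ U)) ∨ ((U ⊕ ((W ↔ (W ⊕ U)) ∧ (U → (W → U)))) ↔ U) = True ∨ False = True
(W → U) ↔ (((U ⊕ W) ⊕ ((W ⊕ U) ∧ U)) ∨ ((U ⊕ ((W ↔ (W ⊕ U)) ∧ (U → (W → U)))) ↔ U)) = False ↔ True = False

False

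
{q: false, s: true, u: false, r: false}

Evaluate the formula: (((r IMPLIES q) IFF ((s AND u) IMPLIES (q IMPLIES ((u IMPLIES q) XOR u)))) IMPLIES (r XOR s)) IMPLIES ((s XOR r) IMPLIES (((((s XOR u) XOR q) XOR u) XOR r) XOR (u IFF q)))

false

Substituting q=false, s=true, u=false, r=false:
r IMPLIES q = false IMPLIES false = true
s AND u = true AND false = false
u IMPLIES q = false IMPLIES false = true
(u IMPLIES q) XOR u = true XOR false = true
q IMPLIES ((u IMPLIES q) XOR u) = false IMPLIES true = true
(s AND u) IMPLIES (q IMPLIES ((u IMPLIES q) XOR u)) = false IMPLIES true = true
(r IMPLIES q) IFF ((s AND u) IMPLIES (q IMPLIES ((u IMPLIES q) XOR u))) = true IFF true = true
r XOR s = false XOR true = true
((r IMPLIES q) IFF ((s AND u) IMPLIES (q IMPLIES ((u IMPLIES q) XOR u)))) IMPLIES (r XOR s) = true IMPLIES true = true
s XOR r = true XOR false = true
s XOR u = true XOR false = true
(s XOR u) XOR q = true XOR false = true
((s XOR u) XOR q) XOR u = true XOR false = true
(((s XOR u) XOR q) XOR u) XOR r = true XOR false = true
u IFF q = false IFF false = true
((((s XOR u) XOR q) XOR u) XOR r) XOR (u IFF q) = true XOR true = false
(s XOR r) IMPLIES (((((s XOR u) XOR q) XOR u) XOR r) XOR (u IFF q)) = true IMPLIES false = false
(((r IMPLIES q) IFF ((s AND u) IMPLIES (q IMPLIES ((u IMPLIES q) XOR u)))) IMPLIES (r XOR s)) IMPLIES ((s XOR r) IMPLIES (((((s XOR u) XOR q) XOR u) XOR r) XOR (u IFF q))) = true IMPLIES false = false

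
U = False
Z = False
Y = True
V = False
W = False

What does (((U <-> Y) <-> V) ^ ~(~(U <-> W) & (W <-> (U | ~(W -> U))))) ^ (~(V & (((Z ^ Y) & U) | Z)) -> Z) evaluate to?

False

U <-> Y = False <-> True = False
(U <-> Y) <-> V = False <-> False = True
U <-> W = False <-> False = True
~(U <-> W) = ~True = False
W -> U = False -> False = True
~(W -> U) = ~True = False
U | ~(W -> U) = False | False = False
W <-> (U | ~(W -> U)) = False <-> False = True
~(U <-> W) & (W <-> (U | ~(W -> U))) = False & True = False
~(~(U <-> W) & (W <-> (U | ~(W -> U)))) = ~False = True
((U <-> Y) <-> V) ^ ~(~(U <-> W) & (W <-> (U | ~(W -> U)))) = True ^ True = False
Z ^ Y = False ^ True = True
(Z ^ Y) & U = True & False = False
((Z ^ Y) & U) | Z = False | False = False
V & (((Z ^ Y) & U) | Z) = False & False = False
~(V & (((Z ^ Y) & U) | Z)) = ~False = True
~(V & (((Z ^ Y) & U) | Z)) -> Z = True -> False = False
(((U <-> Y) <-> V) ^ ~(~(U <-> W) & (W <-> (U | ~(W -> U))))) ^ (~(V & (((Z ^ Y) & U) | Z)) -> Z) = False ^ False = False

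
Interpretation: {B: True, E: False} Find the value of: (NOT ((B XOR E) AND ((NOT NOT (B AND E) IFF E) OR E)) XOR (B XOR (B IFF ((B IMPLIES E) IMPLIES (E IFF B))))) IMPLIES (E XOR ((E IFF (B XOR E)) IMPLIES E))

Substituting B=True, E=False:
B XOR E = True XOR False = True
B AND E = True AND False = False
NOT (B AND E) = NOT False = True
NOT NOT (B AND E) = NOT True = False
NOT NOT (B AND E) IFF E = False IFF False = True
(NOT NOT (B AND E) IFF E) OR E = True OR False = True
(B XOR E) AND ((NOT NOT (B AND E) IFF E) OR E) = True AND True = True
NOT ((B XOR E) AND ((NOT NOT (B AND E) IFF E) OR E)) = NOT True = False
B IMPLIES E = True IMPLIES False = False
E IFF B = False IFF True = False
(B IMPLIES E) IMPLIES (E IFF B) = False IMPLIES False = True
B IFF ((B IMPLIES E) IMPLIES (E IFF B)) = True IFF True = True
B XOR (B IFF ((B IMPLIES E) IMPLIES (E IFF B))) = True XOR True = False
NOT ((B XOR E) AND ((NOT NOT (B AND E) IFF E) OR E)) XOR (B XOR (B IFF ((B IMPLIES E) IMPLIES (E IFF B)))) = False XOR False = False
B XOR E = True XOR False = True
E IFF (B XOR E) = False IFF True = False
(E IFF (B XOR E)) IMPLIES E = False IMPLIES False = True
E XOR ((E IFF (B XOR E)) IMPLIES E) = False XOR True = True
(NOT ((B XOR E) AND ((NOT NOT (B AND E) IFF E) OR E)) XOR (B XOR (B IFF ((B IMPLIES E) IMPLIES (E IFF B))))) IMPLIES (E XOR ((E IFF (B XOR E)) IMPLIES E)) = False IMPLIES True = True

True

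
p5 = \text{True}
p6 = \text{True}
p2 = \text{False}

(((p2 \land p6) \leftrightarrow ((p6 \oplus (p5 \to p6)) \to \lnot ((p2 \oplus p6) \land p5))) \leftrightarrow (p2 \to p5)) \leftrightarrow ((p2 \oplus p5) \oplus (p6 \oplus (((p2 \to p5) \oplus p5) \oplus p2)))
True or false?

p2 \land p6 = \text{False} \land \text{True} = \text{False}
p5 \to p6 = \text{True} \to \text{True} = \text{True}
p6 \oplus (p5 \to p6) = \text{True} \oplus \text{True} = \text{False}
p2 \oplus p6 = \text{False} \oplus \text{True} = \text{True}
(p2 \oplus p6) \land p5 = \text{True} \land \text{True} = \text{True}
\lnot ((p2 \oplus p6) \land p5) = \lnot \text{True} = \text{False}
(p6 \oplus (p5 \to p6)) \to \lnot ((p2 \oplus p6) \land p5) = \text{False} \to \text{False} = \text{True}
(p2 \land p6) \leftrightarrow ((p6 \oplus (p5 \to p6)) \to \lnot ((p2 \oplus p6) \land p5)) = \text{False} \leftrightarrow \text{True} = \text{False}
p2 \to p5 = \text{False} \to \text{True} = \text{True}
((p2 \land p6) \leftrightarrow ((p6 \oplus (p5 \to p6)) \to \lnot ((p2 \oplus p6) \land p5))) \leftrightarrow (p2 \to p5) = \text{False} \leftrightarrow \text{True} = \text{False}
p2 \oplus p5 = \text{False} \oplus \text{True} = \text{True}
p2 \to p5 = \text{False} \to \text{True} = \text{True}
(p2 \to p5) \oplus p5 = \text{True} \oplus \text{True} = \text{False}
((p2 \to p5) \oplus p5) \oplus p2 = \text{False} \oplus \text{False} = \text{False}
p6 \oplus (((p2 \to p5) \oplus p5) \oplus p2) = \text{True} \oplus \text{False} = \text{True}
(p2 \oplus p5) \oplus (p6 \oplus (((p2 \to p5) \oplus p5) \oplus p2)) = \text{True} \oplus \text{True} = \text{False}
(((p2 \land p6) \leftrightarrow ((p6 \oplus (p5 \to p6)) \to \lnot ((p2 \oplus p6) \land p5))) \leftrightarrow (p2 \to p5)) \leftrightarrow ((p2 \oplus p5) \oplus (p6 \oplus (((p2 \to p5) \oplus p5) \oplus p2))) = \text{False} \leftrightarrow \text{False} = \text{True}

\text{True}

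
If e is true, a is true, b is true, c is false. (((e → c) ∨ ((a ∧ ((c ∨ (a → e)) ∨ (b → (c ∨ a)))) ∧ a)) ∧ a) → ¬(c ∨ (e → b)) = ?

False

e → c = True → False = False
a → e = True → True = True
c ∨ (a → e) = False ∨ True = True
c ∨ a = False ∨ True = True
b → (c ∨ a) = True → True = True
(c ∨ (a → e)) ∨ (b → (c ∨ a)) = True ∨ True = True
a ∧ ((c ∨ (a → e)) ∨ (b → (c ∨ a))) = True ∧ True = True
(a ∧ ((c ∨ (a → e)) ∨ (b → (c ∨ a)))) ∧ a = True ∧ True = True
(e → c) ∨ ((a ∧ ((c ∨ (a → e)) ∨ (b → (c ∨ a)))) ∧ a) = False ∨ True = True
((e → c) ∨ ((a ∧ ((c ∨ (a → e)) ∨ (b → (c ∨ a)))) ∧ a)) ∧ a = True ∧ True = True
e → b = True → True = True
c ∨ (e → b) = False ∨ True = True
¬(c ∨ (e → b)) = ¬True = False
(((e → c) ∨ ((a ∧ ((c ∨ (a → e)) ∨ (b → (c ∨ a)))) ∧ a)) ∧ a) → ¬(c ∨ (e → b)) = True → False = False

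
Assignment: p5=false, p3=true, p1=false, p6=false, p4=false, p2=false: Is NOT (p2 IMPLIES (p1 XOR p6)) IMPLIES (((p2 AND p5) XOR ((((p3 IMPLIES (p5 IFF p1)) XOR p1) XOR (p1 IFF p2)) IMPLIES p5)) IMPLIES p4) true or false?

true

Substituting p5=false, p3=true, p1=false, p6=false, p4=false, p2=false:
p1 XOR p6 = false XOR false = false
p2 IMPLIES (p1 XOR p6) = false IMPLIES false = true
NOT (p2 IMPLIES (p1 XOR p6)) = NOT true = false
p2 AND p5 = false AND false = false
p5 IFF p1 = false IFF false = true
p3 IMPLIES (p5 IFF p1) = true IMPLIES true = true
(p3 IMPLIES (p5 IFF p1)) XOR p1 = true XOR false = true
p1 IFF p2 = false IFF false = true
((p3 IMPLIES (p5 IFF p1)) XOR p1) XOR (p1 IFF p2) = true XOR true = false
(((p3 IMPLIES (p5 IFF p1)) XOR p1) XOR (p1 IFF p2)) IMPLIES p5 = false IMPLIES false = true
(p2 AND p5) XOR ((((p3 IMPLIES (p5 IFF p1)) XOR p1) XOR (p1 IFF p2)) IMPLIES p5) = false XOR true = true
((p2 AND p5) XOR ((((p3 IMPLIES (p5 IFF p1)) XOR p1) XOR (p1 IFF p2)) IMPLIES p5)) IMPLIES p4 = true IMPLIES false = false
NOT (p2 IMPLIES (p1 XOR p6)) IMPLIES (((p2 AND p5) XOR ((((p3 IMPLIES (p5 IFF p1)) XOR p1) XOR (p1 IFF p2)) IMPLIES p5)) IMPLIES p4) = false IMPLIES false = true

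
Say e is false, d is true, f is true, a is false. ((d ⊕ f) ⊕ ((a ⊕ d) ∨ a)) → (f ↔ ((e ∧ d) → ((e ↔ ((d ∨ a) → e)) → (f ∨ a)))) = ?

T

d ⊕ f = T ⊕ T = F
a ⊕ d = F ⊕ T = T
(a ⊕ d) ∨ a = T ∨ F = T
(d ⊕ f) ⊕ ((a ⊕ d) ∨ a) = F ⊕ T = T
e ∧ d = F ∧ T = F
d ∨ a = T ∨ F = T
(d ∨ a) → e = T → F = F
e ↔ ((d ∨ a) → e) = F ↔ F = T
f ∨ a = T ∨ F = T
(e ↔ ((d ∨ a) → e)) → (f ∨ a) = T → T = T
(e ∧ d) → ((e ↔ ((d ∨ a) → e)) → (f ∨ a)) = F → T = T
f ↔ ((e ∧ d) → ((e ↔ ((d ∨ a) → e)) → (f ∨ a))) = T ↔ T = T
((d ⊕ f) ⊕ ((a ⊕ d) ∨ a)) → (f ↔ ((e ∧ d) → ((e ↔ ((d ∨ a) → e)) → (f ∨ a)))) = T → T = T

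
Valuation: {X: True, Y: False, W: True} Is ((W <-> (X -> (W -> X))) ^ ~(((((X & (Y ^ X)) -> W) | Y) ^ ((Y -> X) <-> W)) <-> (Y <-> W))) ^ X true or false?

False

W -> X = True -> True = True
X -> (W -> X) = True -> True = True
W <-> (X -> (W -> X)) = True <-> True = True
Y ^ X = False ^ True = True
X & (Y ^ X) = True & True = True
(X & (Y ^ X)) -> W = True -> True = True
((X & (Y ^ X)) -> W) | Y = True | False = True
Y -> X = False -> True = True
(Y -> X) <-> W = True <-> True = True
(((X & (Y ^ X)) -> W) | Y) ^ ((Y -> X) <-> W) = True ^ True = False
Y <-> W = False <-> True = False
((((X & (Y ^ X)) -> W) | Y) ^ ((Y -> X) <-> W)) <-> (Y <-> W) = False <-> False = True
~(((((X & (Y ^ X)) -> W) | Y) ^ ((Y -> X) <-> W)) <-> (Y <-> W)) = ~True = False
(W <-> (X -> (W -> X))) ^ ~(((((X & (Y ^ X)) -> W) | Y) ^ ((Y -> X) <-> W)) <-> (Y <-> W)) = True ^ False = True
((W <-> (X -> (W -> X))) ^ ~(((((X & (Y ^ X)) -> W) | Y) ^ ((Y -> X) <-> W)) <-> (Y <-> W))) ^ X = True ^ True = False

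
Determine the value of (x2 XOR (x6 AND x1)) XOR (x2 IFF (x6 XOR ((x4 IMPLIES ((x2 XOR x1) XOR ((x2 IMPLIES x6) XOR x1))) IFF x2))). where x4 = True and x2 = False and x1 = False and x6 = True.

Substituting x4=True, x2=False, x1=False, x6=True:
x6 AND x1 = True AND False = False
x2 XOR (x6 AND x1) = False XOR False = False
x2 XOR x1 = False XOR False = False
x2 IMPLIES x6 = False IMPLIES True = True
(x2 IMPLIES x6) XOR x1 = True XOR False = True
(x2 XOR x1) XOR ((x2 IMPLIES x6) XOR x1) = False XOR True = True
x4 IMPLIES ((x2 XOR x1) XOR ((x2 IMPLIES x6) XOR x1)) = True IMPLIES True = True
(x4 IMPLIES ((x2 XOR x1) XOR ((x2 IMPLIES x6) XOR x1))) IFF x2 = True IFF False = False
x6 XOR ((x4 IMPLIES ((x2 XOR x1) XOR ((x2 IMPLIES x6) XOR x1))) IFF x2) = True XOR False = True
x2 IFF (x6 XOR ((x4 IMPLIES ((x2 XOR x1) XOR ((x2 IMPLIES x6) XOR x1))) IFF x2)) = False IFF True = False
(x2 XOR (x6 AND x1)) XOR (x2 IFF (x6 XOR ((x4 IMPLIES ((x2 XOR x1) XOR ((x2 IMPLIES x6) XOR x1))) IFF x2))) = False XOR False = False

False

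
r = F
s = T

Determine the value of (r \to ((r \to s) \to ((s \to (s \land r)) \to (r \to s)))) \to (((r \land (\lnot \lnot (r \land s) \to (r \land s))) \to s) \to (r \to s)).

r \to s = F \to T = T
s \land r = T \land F = F
s \to (s \land r) = T \to F = F
r \to s = F \to T = T
(s \to (s \land r)) \to (r \to s) = F \to T = T
(r \to s) \to ((s \to (s \land r)) \to (r \to s)) = T \to T = T
r \to ((r \to s) \to ((s \to (s \land r)) \to (r \to s))) = F \to T = T
r \land s = F \land T = F
\lnot (r \land s) = \lnot F = T
\lnot \lnot (r \land s) = \lnot T = F
r \land s = F \land T = F
\lnot \lnot (r \land s) \to (r \land s) = F \to F = T
r \land (\lnot \lnot (r \land s) \to (r \land s)) = F \land T = F
(r \land (\lnot \lnot (r \land s) \to (r \land s))) \to s = F \to T = T
r \to s = F \to T = T
((r \land (\lnot \lnot (r \land s) \to (r \land s))) \to s) \to (r \to s) = T \to T = T
(r \to ((r \to s) \to ((s \to (s \land r)) \to (r \to s)))) \to (((r \land (\lnot \lnot (r \land s) \to (r \land s))) \to s) \to (r \to s)) = T \to T = T

T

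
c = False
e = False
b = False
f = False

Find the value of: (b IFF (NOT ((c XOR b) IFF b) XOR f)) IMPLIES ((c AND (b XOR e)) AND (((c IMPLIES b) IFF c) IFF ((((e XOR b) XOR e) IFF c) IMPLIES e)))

c XOR b = False XOR False = False
(c XOR b) IFF b = False IFF False = True
NOT ((c XOR b) IFF b) = NOT True = False
NOT ((c XOR b) IFF b) XOR f = False XOR False = False
b IFF (NOT ((c XOR b) IFF b) XOR f) = False IFF False = True
b XOR e = False XOR False = False
c AND (b XOR e) = False AND False = False
c IMPLIES b = False IMPLIES False = True
(c IMPLIES b) IFF c = True IFF False = False
e XOR b = False XOR False = False
(e XOR b) XOR e = False XOR False = False
((e XOR b) XOR e) IFF c = False IFF False = True
(((e XOR b) XOR e) IFF c) IMPLIES e = True IMPLIES False = False
((c IMPLIES b) IFF c) IFF ((((e XOR b) XOR e) IFF c) IMPLIES e) = False IFF False = True
(c AND (b XOR e)) AND (((c IMPLIES b) IFF c) IFF ((((e XOR b) XOR e) IFF c) IMPLIES e)) = False AND True = False
(b IFF (NOT ((c XOR b) IFF b) XOR f)) IMPLIES ((c AND (b XOR e)) AND (((c IMPLIES b) IFF c) IFF ((((e XOR b) XOR e) IFF c) IMPLIES e))) = True IMPLIES False = False

False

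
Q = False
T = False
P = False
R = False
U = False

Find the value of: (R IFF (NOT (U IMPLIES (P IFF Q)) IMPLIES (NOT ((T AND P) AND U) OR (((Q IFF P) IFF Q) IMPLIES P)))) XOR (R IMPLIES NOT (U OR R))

True

P IFF Q = False IFF False = True
U IMPLIES (P IFF Q) = False IMPLIES True = True
NOT (U IMPLIES (P IFF Q)) = NOT True = False
T AND P = False AND False = False
(T AND P) AND U = False AND False = False
NOT ((T AND P) AND U) = NOT False = True
Q IFF P = False IFF False = True
(Q IFF P) IFF Q = True IFF False = False
((Q IFF P) IFF Q) IMPLIES P = False IMPLIES False = True
NOT ((T AND P) AND U) OR (((Q IFF P) IFF Q) IMPLIES P) = True OR True = True
NOT (U IMPLIES (P IFF Q)) IMPLIES (NOT ((T AND P) AND U) OR (((Q IFF P) IFF Q) IMPLIES P)) = False IMPLIES True = True
R IFF (NOT (U IMPLIES (P IFF Q)) IMPLIES (NOT ((T AND P) AND U) OR (((Q IFF P) IFF Q) IMPLIES P))) = False IFF True = False
U OR R = False OR False = False
NOT (U OR R) = NOT False = True
R IMPLIES NOT (U OR R) = False IMPLIES True = True
(R IFF (NOT (U IMPLIES (P IFF Q)) IMPLIES (NOT ((T AND P) AND U) OR (((Q IFF P) IFF Q) IMPLIES P)))) XOR (R IMPLIES NOT (U OR R)) = False XOR True = True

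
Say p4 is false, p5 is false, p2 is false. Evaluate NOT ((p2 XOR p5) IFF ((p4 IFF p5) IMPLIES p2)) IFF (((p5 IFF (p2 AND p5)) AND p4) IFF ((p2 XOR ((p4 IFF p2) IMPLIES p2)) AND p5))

Substituting p4=false, p5=false, p2=false:
p2 XOR p5 = false XOR false = false
p4 IFF p5 = false IFF false = true
(p4 IFF p5) IMPLIES p2 = true IMPLIES false = false
(p2 XOR p5) IFF ((p4 IFF p5) IMPLIES p2) = false IFF false = true
NOT ((p2 XOR p5) IFF ((p4 IFF p5) IMPLIES p2)) = NOT true = false
p2 AND p5 = false AND false = false
p5 IFF (p2 AND p5) = false IFF false = true
(p5 IFF (p2 AND p5)) AND p4 = true AND false = false
p4 IFF p2 = false IFF false = true
(p4 IFF p2) IMPLIES p2 = true IMPLIES false = false
p2 XOR ((p4 IFF p2) IMPLIES p2) = false XOR false = false
(p2 XOR ((p4 IFF p2) IMPLIES p2)) AND p5 = false AND false = false
((p5 IFF (p2 AND p5)) AND p4) IFF ((p2 XOR ((p4 IFF p2) IMPLIES p2)) AND p5) = false IFF false = true
NOT ((p2 XOR p5) IFF ((p4 IFF p5) IMPLIES p2)) IFF (((p5 IFF (p2 AND p5)) AND p4) IFF ((p2 XOR ((p4 IFF p2) IMPLIES p2)) AND p5)) = false IFF true = false

false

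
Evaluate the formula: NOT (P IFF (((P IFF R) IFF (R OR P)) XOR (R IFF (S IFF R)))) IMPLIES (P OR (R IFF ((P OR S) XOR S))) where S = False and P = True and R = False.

True

Substituting S=False, P=True, R=False:
P IFF R = True IFF False = False
R OR P = False OR True = True
(P IFF R) IFF (R OR P) = False IFF True = False
S IFF R = False IFF False = True
R IFF (S IFF R) = False IFF True = False
((P IFF R) IFF (R OR P)) XOR (R IFF (S IFF R)) = False XOR False = False
P IFF (((P IFF R) IFF (R OR P)) XOR (R IFF (S IFF R))) = True IFF False = False
NOT (P IFF (((P IFF R) IFF (R OR P)) XOR (R IFF (S IFF R)))) = NOT False = True
P OR S = True OR False = True
(P OR S) XOR S = True XOR False = True
R IFF ((P OR S) XOR S) = False IFF True = False
P OR (R IFF ((P OR S) XOR S)) = True OR False = True
NOT (P IFF (((P IFF R) IFF (R OR P)) XOR (R IFF (S IFF R)))) IMPLIES (P OR (R IFF ((P OR S) XOR S))) = True IMPLIES True = True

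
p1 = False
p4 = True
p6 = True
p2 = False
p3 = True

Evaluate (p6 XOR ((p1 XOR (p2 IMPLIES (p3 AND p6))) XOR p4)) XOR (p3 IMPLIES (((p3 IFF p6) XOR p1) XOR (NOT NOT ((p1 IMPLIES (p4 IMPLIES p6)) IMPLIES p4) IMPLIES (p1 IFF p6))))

False

Substituting p1=False, p4=True, p6=True, p2=False, p3=True:
p3 AND p6 = True AND True = True
p2 IMPLIES (p3 AND p6) = False IMPLIES True = True
p1 XOR (p2 IMPLIES (p3 AND p6)) = False XOR True = True
(p1 XOR (p2 IMPLIES (p3 AND p6))) XOR p4 = True XOR True = False
p6 XOR ((p1 XOR (p2 IMPLIES (p3 AND p6))) XOR p4) = True XOR False = True
p3 IFF p6 = True IFF True = True
(p3 IFF p6) XOR p1 = True XOR False = True
p4 IMPLIES p6 = True IMPLIES True = True
p1 IMPLIES (p4 IMPLIES p6) = False IMPLIES True = True
(p1 IMPLIES (p4 IMPLIES p6)) IMPLIES p4 = True IMPLIES True = True
NOT ((p1 IMPLIES (p4 IMPLIES p6)) IMPLIES p4) = NOT True = False
NOT NOT ((p1 IMPLIES (p4 IMPLIES p6)) IMPLIES p4) = NOT False = True
p1 IFF p6 = False IFF True = False
NOT NOT ((p1 IMPLIES (p4 IMPLIES p6)) IMPLIES p4) IMPLIES (p1 IFF p6) = True IMPLIES False = False
((p3 IFF p6) XOR p1) XOR (NOT NOT ((p1 IMPLIES (p4 IMPLIES p6)) IMPLIES p4) IMPLIES (p1 IFF p6)) = True XOR False = True
p3 IMPLIES (((p3 IFF p6) XOR p1) XOR (NOT NOT ((p1 IMPLIES (p4 IMPLIES p6)) IMPLIES p4) IMPLIES (p1 IFF p6))) = True IMPLIES True = True
(p6 XOR ((p1 XOR (p2 IMPLIES (p3 AND p6))) XOR p4)) XOR (p3 IMPLIES (((p3 IFF p6) XOR p1) XOR (NOT NOT ((p1 IMPLIES (p4 IMPLIES p6)) IMPLIES p4) IMPLIES (p1 IFF p6)))) = True XOR True = False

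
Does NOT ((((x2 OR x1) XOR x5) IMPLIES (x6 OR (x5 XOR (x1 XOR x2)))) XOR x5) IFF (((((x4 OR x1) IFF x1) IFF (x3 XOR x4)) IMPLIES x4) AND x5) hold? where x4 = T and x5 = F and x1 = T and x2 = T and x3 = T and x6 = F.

F

x2 OR x1 = T OR T = T
(x2 OR x1) XOR x5 = T XOR F = T
x1 XOR x2 = T XOR T = F
x5 XOR (x1 XOR x2) = F XOR F = F
x6 OR (x5 XOR (x1 XOR x2)) = F OR F = F
((x2 OR x1) XOR x5) IMPLIES (x6 OR (x5 XOR (x1 XOR x2))) = T IMPLIES F = F
(((x2 OR x1) XOR x5) IMPLIES (x6 OR (x5 XOR (x1 XOR x2)))) XOR x5 = F XOR F = F
NOT ((((x2 OR x1) XOR x5) IMPLIES (x6 OR (x5 XOR (x1 XOR x2)))) XOR x5) = NOT F = T
x4 OR x1 = T OR T = T
(x4 OR x1) IFF x1 = T IFF T = T
x3 XOR x4 = T XOR T = F
((x4 OR x1) IFF x1) IFF (x3 XOR x4) = T IFF F = F
(((x4 OR x1) IFF x1) IFF (x3 XOR x4)) IMPLIES x4 = F IMPLIES T = T
((((x4 OR x1) IFF x1) IFF (x3 XOR x4)) IMPLIES x4) AND x5 = T AND F = F
NOT ((((x2 OR x1) XOR x5) IMPLIES (x6 OR (x5 XOR (x1 XOR x2)))) XOR x5) IFF (((((x4 OR x1) IFF x1) IFF (x3 XOR x4)) IMPLIES x4) AND x5) = T IFF F = F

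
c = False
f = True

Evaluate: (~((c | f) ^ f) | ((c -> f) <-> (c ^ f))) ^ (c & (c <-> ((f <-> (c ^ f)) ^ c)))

True

Substituting c=False, f=True:
c | f = False | True = True
(c | f) ^ f = True ^ True = False
~((c | f) ^ f) = ~False = True
c -> f = False -> True = True
c ^ f = False ^ True = True
(c -> f) <-> (c ^ f) = True <-> True = True
~((c | f) ^ f) | ((c -> f) <-> (c ^ f)) = True | True = True
c ^ f = False ^ True = True
f <-> (c ^ f) = True <-> True = True
(f <-> (c ^ f)) ^ c = True ^ False = True
c <-> ((f <-> (c ^ f)) ^ c) = False <-> True = False
c & (c <-> ((f <-> (c ^ f)) ^ c)) = False & False = False
(~((c | f) ^ f) | ((c -> f) <-> (c ^ f))) ^ (c & (c <-> ((f <-> (c ^ f)) ^ c))) = True ^ False = True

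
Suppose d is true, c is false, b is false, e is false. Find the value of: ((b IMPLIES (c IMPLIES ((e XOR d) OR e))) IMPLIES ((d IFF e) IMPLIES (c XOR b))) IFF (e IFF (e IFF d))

True

e XOR d = False XOR True = True
(e XOR d) OR e = True OR False = True
c IMPLIES ((e XOR d) OR e) = False IMPLIES True = True
b IMPLIES (c IMPLIES ((e XOR d) OR e)) = False IMPLIES True = True
d IFF e = True IFF False = False
c XOR b = False XOR False = False
(d IFF e) IMPLIES (c XOR b) = False IMPLIES False = True
(b IMPLIES (c IMPLIES ((e XOR d) OR e))) IMPLIES ((d IFF e) IMPLIES (c XOR b)) = True IMPLIES True = True
e IFF d = False IFF True = False
e IFF (e IFF d) = False IFF False = True
((b IMPLIES (c IMPLIES ((e XOR d) OR e))) IMPLIES ((d IFF e) IMPLIES (c XOR b))) IFF (e IFF (e IFF d)) = True IFF True = True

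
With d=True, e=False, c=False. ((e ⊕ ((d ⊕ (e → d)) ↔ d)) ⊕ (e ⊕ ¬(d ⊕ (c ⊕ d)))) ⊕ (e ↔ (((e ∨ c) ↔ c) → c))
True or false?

False

e → d = False → True = True
d ⊕ (e → d) = True ⊕ True = False
(d ⊕ (e → d)) ↔ d = False ↔ True = False
e ⊕ ((d ⊕ (e → d)) ↔ d) = False ⊕ False = False
c ⊕ d = False ⊕ True = True
d ⊕ (c ⊕ d) = True ⊕ True = False
¬(d ⊕ (c ⊕ d)) = ¬False = True
e ⊕ ¬(d ⊕ (c ⊕ d)) = False ⊕ True = True
(e ⊕ ((d ⊕ (e → d)) ↔ d)) ⊕ (e ⊕ ¬(d ⊕ (c ⊕ d))) = False ⊕ True = True
e ∨ c = False ∨ False = False
(e ∨ c) ↔ c = False ↔ False = True
((e ∨ c) ↔ c) → c = True → False = False
e ↔ (((e ∨ c) ↔ c) → c) = False ↔ False = True
((e ⊕ ((d ⊕ (e → d)) ↔ d)) ⊕ (e ⊕ ¬(d ⊕ (c ⊕ d)))) ⊕ (e ↔ (((e ∨ c) ↔ c) → c)) = True ⊕ True = False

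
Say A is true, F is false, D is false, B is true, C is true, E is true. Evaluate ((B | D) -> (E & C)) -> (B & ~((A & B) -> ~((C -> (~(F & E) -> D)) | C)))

True

B | D = True | False = True
E & C = True & True = True
(B | D) -> (E & C) = True -> True = True
A & B = True & True = True
F & E = False & True = False
~(F & E) = ~False = True
~(F & E) -> D = True -> False = False
C -> (~(F & E) -> D) = True -> False = False
(C -> (~(F & E) -> D)) | C = False | True = True
~((C -> (~(F & E) -> D)) | C) = ~True = False
(A & B) -> ~((C -> (~(F & E) -> D)) | C) = True -> False = False
~((A & B) -> ~((C -> (~(F & E) -> D)) | C)) = ~False = True
B & ~((A & B) -> ~((C -> (~(F & E) -> D)) | C)) = True & True = True
((B | D) -> (E & C)) -> (B & ~((A & B) -> ~((C -> (~(F & E) -> D)) | C))) = True -> True = True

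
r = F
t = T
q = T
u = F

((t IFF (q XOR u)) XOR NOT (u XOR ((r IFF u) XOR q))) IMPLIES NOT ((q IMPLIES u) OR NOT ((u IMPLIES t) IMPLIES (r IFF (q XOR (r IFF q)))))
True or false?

q XOR u = T XOR F = T
t IFF (q XOR u) = T IFF T = T
r IFF u = F IFF F = T
(r IFF u) XOR q = T XOR T = F
u XOR ((r IFF u) XOR q) = F XOR F = F
NOT (u XOR ((r IFF u) XOR q)) = NOT F = T
(t IFF (q XOR u)) XOR NOT (u XOR ((r IFF u) XOR q)) = T XOR T = F
q IMPLIES u = T IMPLIES F = F
u IMPLIES t = F IMPLIES T = T
r IFF q = F IFF T = F
q XOR (r IFF q) = T XOR F = T
r IFF (q XOR (r IFF q)) = F IFF T = F
(u IMPLIES t) IMPLIES (r IFF (q XOR (r IFF q))) = T IMPLIES F = F
NOT ((u IMPLIES t) IMPLIES (r IFF (q XOR (r IFF q)))) = NOT F = T
(q IMPLIES u) OR NOT ((u IMPLIES t) IMPLIES (r IFF (q XOR (r IFF q)))) = F OR T = T
NOT ((q IMPLIES u) OR NOT ((u IMPLIES t) IMPLIES (r IFF (q XOR (r IFF q))))) = NOT T = F
((t IFF (q XOR u)) XOR NOT (u XOR ((r IFF u) XOR q))) IMPLIES NOT ((q IMPLIES u) OR NOT ((u IMPLIES t) IMPLIES (r IFF (q XOR (r IFF q))))) = F IMPLIES F = T

T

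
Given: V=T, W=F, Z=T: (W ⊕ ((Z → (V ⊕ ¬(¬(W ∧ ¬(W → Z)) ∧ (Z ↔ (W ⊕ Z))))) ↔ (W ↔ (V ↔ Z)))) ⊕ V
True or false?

T

W → Z = F → T = T
¬(W → Z) = ¬T = F
W ∧ ¬(W → Z) = F ∧ F = F
¬(W ∧ ¬(W → Z)) = ¬F = T
W ⊕ Z = F ⊕ T = T
Z ↔ (W ⊕ Z) = T ↔ T = T
¬(W ∧ ¬(W → Z)) ∧ (Z ↔ (W ⊕ Z)) = T ∧ T = T
¬(¬(W ∧ ¬(W → Z)) ∧ (Z ↔ (W ⊕ Z))) = ¬T = F
V ⊕ ¬(¬(W ∧ ¬(W → Z)) ∧ (Z ↔ (W ⊕ Z))) = T ⊕ F = T
Z → (V ⊕ ¬(¬(W ∧ ¬(W → Z)) ∧ (Z ↔ (W ⊕ Z)))) = T → T = T
V ↔ Z = T ↔ T = T
W ↔ (V ↔ Z) = F ↔ T = F
(Z → (V ⊕ ¬(¬(W ∧ ¬(W → Z)) ∧ (Z ↔ (W ⊕ Z))))) ↔ (W ↔ (V ↔ Z)) = T ↔ F = F
W ⊕ ((Z → (V ⊕ ¬(¬(W ∧ ¬(W → Z)) ∧ (Z ↔ (W ⊕ Z))))) ↔ (W ↔ (V ↔ Z))) = F ⊕ F = F
(W ⊕ ((Z → (V ⊕ ¬(¬(W ∧ ¬(W → Z)) ∧ (Z ↔ (W ⊕ Z))))) ↔ (W ↔ (V ↔ Z)))) ⊕ V = F ⊕ T = T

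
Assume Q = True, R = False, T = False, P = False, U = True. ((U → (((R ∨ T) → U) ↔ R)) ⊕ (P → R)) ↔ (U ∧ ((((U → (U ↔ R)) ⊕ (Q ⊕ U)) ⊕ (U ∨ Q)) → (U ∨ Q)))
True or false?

True

R ∨ T = False ∨ False = False
(R ∨ T) → U = False → True = True
((R ∨ T) → U) ↔ R = True ↔ False = False
U → (((R ∨ T) → U) ↔ R) = True → False = False
P → R = False → False = True
(U → (((R ∨ T) → U) ↔ R)) ⊕ (P → R) = False ⊕ True = True
U ↔ R = True ↔ False = False
U → (U ↔ R) = True → False = False
Q ⊕ U = True ⊕ True = False
(U → (U ↔ R)) ⊕ (Q ⊕ U) = False ⊕ False = False
U ∨ Q = True ∨ True = True
((U → (U ↔ R)) ⊕ (Q ⊕ U)) ⊕ (U ∨ Q) = False ⊕ True = True
U ∨ Q = True ∨ True = True
(((U → (U ↔ R)) ⊕ (Q ⊕ U)) ⊕ (U ∨ Q)) → (U ∨ Q) = True → True = True
U ∧ ((((U → (U ↔ R)) ⊕ (Q ⊕ U)) ⊕ (U ∨ Q)) → (U ∨ Q)) = True ∧ True = True
((U → (((R ∨ T) → U) ↔ R)) ⊕ (P → R)) ↔ (U ∧ ((((U → (U ↔ R)) ⊕ (Q ⊕ U)) ⊕ (U ∨ Q)) → (U ∨ Q))) = True ↔ True = True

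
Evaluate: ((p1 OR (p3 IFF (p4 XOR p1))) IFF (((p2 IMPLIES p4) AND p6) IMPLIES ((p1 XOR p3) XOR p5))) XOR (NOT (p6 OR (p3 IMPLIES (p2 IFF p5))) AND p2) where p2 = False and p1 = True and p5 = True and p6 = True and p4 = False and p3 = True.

True

p4 XOR p1 = False XOR True = True
p3 IFF (p4 XOR p1) = True IFF True = True
p1 OR (p3 IFF (p4 XOR p1)) = True OR True = True
p2 IMPLIES p4 = False IMPLIES False = True
(p2 IMPLIES p4) AND p6 = True AND True = True
p1 XOR p3 = True XOR True = False
(p1 XOR p3) XOR p5 = False XOR True = True
((p2 IMPLIES p4) AND p6) IMPLIES ((p1 XOR p3) XOR p5) = True IMPLIES True = True
(p1 OR (p3 IFF (p4 XOR p1))) IFF (((p2 IMPLIES p4) AND p6) IMPLIES ((p1 XOR p3) XOR p5)) = True IFF True = True
p2 IFF p5 = False IFF True = False
p3 IMPLIES (p2 IFF p5) = True IMPLIES False = False
p6 OR (p3 IMPLIES (p2 IFF p5)) = True OR False = True
NOT (p6 OR (p3 IMPLIES (p2 IFF p5))) = NOT True = False
NOT (p6 OR (p3 IMPLIES (p2 IFF p5))) AND p2 = False AND False = False
((p1 OR (p3 IFF (p4 XOR p1))) IFF (((p2 IMPLIES p4) AND p6) IMPLIES ((p1 XOR p3) XOR p5))) XOR (NOT (p6 OR (p3 IMPLIES (p2 IFF p5))) AND p2) = True XOR False = True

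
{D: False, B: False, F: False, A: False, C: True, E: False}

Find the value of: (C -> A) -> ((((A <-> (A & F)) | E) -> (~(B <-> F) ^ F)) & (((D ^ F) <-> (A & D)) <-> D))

C -> A = True -> False = False
A & F = False & False = False
A <-> (A & F) = False <-> False = True
(A <-> (A & F)) | E = True | False = True
B <-> F = False <-> False = True
~(B <-> F) = ~True = False
~(B <-> F) ^ F = False ^ False = False
((A <-> (A & F)) | E) -> (~(B <-> F) ^ F) = True -> False = False
D ^ F = False ^ False = False
A & D = False & False = False
(D ^ F) <-> (A & D) = False <-> False = True
((D ^ F) <-> (A & D)) <-> D = True <-> False = False
(((A <-> (A & F)) | E) -> (~(B <-> F) ^ F)) & (((D ^ F) <-> (A & D)) <-> D) = False & False = False
(C -> A) -> ((((A <-> (A & F)) | E) -> (~(B <-> F) ^ F)) & (((D ^ F) <-> (A & D)) <-> D)) = False -> False = True

True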